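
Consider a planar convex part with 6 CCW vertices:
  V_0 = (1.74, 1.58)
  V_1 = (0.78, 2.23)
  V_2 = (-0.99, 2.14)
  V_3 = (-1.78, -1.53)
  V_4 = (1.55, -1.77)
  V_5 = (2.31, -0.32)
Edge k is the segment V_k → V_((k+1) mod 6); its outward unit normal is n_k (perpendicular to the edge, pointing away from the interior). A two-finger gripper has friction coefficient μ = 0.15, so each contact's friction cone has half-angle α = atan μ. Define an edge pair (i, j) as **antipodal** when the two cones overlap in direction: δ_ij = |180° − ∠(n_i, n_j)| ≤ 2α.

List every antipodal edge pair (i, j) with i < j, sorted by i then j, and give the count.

count = 2; pairs: (1,3), (2,4)

α = atan 0.15 = 8.53°;  2α = 17.06°
n_0 = (+0.5607, +0.8280)
n_1 = (-0.0508, +0.9987)
n_2 = (-0.9776, +0.2104)
n_3 = (-0.0719, -0.9974)
n_4 = (+0.8857, -0.4642)
n_5 = (+0.9578, +0.2873)
  (0,1): δ = 142.99°  ·
  (0,2): δ = 68.05°  ·
  (0,3): δ = 29.98°  ·
  (0,4): δ = 96.44°  ·
  (0,5): δ = 140.80°  ·
  (1,2): δ = 105.06°  ·
  (1,3): δ = 7.03°  ✓
  (1,4): δ = 59.43°  ·
  (1,5): δ = 103.79°  ·
  (2,3): δ = 81.97°  ·
  (2,4): δ = 15.51°  ✓
  (2,5): δ = 28.85°  ·
  (3,4): δ = 113.54°  ·
  (3,5): δ = 69.18°  ·
  (4,5): δ = 135.64°  ·
antipodal pairs: 2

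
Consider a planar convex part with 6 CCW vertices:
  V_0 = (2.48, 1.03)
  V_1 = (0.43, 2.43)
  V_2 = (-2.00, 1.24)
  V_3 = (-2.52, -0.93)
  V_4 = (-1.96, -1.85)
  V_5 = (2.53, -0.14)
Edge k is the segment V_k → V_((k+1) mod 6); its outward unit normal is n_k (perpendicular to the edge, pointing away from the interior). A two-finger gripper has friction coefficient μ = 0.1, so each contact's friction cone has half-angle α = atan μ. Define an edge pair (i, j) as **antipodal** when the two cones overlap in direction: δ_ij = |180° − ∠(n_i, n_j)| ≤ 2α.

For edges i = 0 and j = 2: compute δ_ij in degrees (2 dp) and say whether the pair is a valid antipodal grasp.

α = atan 0.1 = 5.71°;  2α = 11.42°
edge 0: e_0 = (-2.05, +1.40);  n_0 = (+0.5640, +0.8258)
edge 2: e_2 = (-0.52, -2.17);  n_2 = (-0.9725, +0.2330)
∠(n_0, n_2) = 110.85°
δ = |180° − 110.85°| = 69.15°
69.15° > 2α = 11.42°  →  invalid

δ = 69.15°, invalid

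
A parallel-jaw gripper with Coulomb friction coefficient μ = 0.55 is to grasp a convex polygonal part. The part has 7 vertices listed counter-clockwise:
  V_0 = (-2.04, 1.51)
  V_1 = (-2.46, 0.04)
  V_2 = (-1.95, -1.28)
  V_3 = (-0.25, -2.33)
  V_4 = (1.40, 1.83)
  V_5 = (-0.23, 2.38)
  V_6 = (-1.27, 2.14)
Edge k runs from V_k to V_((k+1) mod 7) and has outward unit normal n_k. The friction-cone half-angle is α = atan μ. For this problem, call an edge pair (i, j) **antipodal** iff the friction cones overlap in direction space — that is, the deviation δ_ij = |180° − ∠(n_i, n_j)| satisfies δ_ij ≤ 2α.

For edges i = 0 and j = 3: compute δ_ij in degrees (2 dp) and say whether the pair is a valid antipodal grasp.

α = atan 0.55 = 28.81°;  2α = 57.62°
edge 0: e_0 = (-0.42, -1.47);  n_0 = (-0.9615, +0.2747)
edge 3: e_3 = (+1.65, +4.16);  n_3 = (+0.9296, -0.3687)
∠(n_0, n_3) = 174.31°
δ = |180° − 174.31°| = 5.69°
5.69° ≤ 2α = 57.62°  →  valid

δ = 5.69°, valid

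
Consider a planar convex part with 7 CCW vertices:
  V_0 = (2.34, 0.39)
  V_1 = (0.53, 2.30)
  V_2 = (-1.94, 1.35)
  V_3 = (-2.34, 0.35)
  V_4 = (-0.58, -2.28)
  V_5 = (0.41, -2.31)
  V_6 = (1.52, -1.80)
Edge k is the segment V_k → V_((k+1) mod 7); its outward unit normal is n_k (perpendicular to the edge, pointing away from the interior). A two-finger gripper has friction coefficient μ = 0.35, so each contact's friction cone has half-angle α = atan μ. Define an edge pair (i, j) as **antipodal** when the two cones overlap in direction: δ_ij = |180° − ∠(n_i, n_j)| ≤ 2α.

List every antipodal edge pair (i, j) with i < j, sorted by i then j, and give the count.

count = 4; pairs: (0,3), (1,4), (1,5), (2,6)

α = atan 0.35 = 19.29°;  2α = 38.58°
n_0 = (+0.7259, +0.6879)
n_1 = (-0.3590, +0.9333)
n_2 = (-0.9285, +0.3714)
n_3 = (-0.8311, -0.5562)
n_4 = (-0.0303, -0.9995)
n_5 = (+0.4175, -0.9087)
n_6 = (+0.9365, -0.3507)
  (0,1): δ = 112.42°  ·
  (0,2): δ = 65.26°  ·
  (0,3): δ = 9.67°  ✓
  (0,4): δ = 44.80°  ·
  (0,5): δ = 71.22°  ·
  (0,6): δ = 116.01°  ·
  (1,2): δ = 132.84°  ·
  (1,3): δ = 77.25°  ·
  (1,4): δ = 22.77°  ✓
  (1,5): δ = 3.64°  ✓
  (1,6): δ = 48.44°  ·
  (2,3): δ = 124.41°  ·
  (2,4): δ = 69.93°  ·
  (2,5): δ = 43.52°  ·
  (2,6): δ = 1.27°  ✓
  (3,4): δ = 125.53°  ·
  (3,5): δ = 99.11°  ·
  (3,6): δ = 54.32°  ·
  (4,5): δ = 153.59°  ·
  (4,6): δ = 108.79°  ·
  (5,6): δ = 135.20°  ·
antipodal pairs: 4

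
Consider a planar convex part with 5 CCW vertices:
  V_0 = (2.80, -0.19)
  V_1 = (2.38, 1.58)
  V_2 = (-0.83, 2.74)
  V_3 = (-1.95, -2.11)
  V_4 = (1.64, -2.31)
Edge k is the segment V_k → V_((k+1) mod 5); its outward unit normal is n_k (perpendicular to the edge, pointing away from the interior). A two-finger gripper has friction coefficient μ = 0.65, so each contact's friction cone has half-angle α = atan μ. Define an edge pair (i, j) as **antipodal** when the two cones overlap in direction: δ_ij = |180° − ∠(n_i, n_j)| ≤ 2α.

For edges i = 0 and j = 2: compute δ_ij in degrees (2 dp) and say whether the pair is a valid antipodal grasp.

δ = 26.35°, valid

α = atan 0.65 = 33.02°;  2α = 66.05°
edge 0: e_0 = (-0.42, +1.77);  n_0 = (+0.9730, +0.2309)
edge 2: e_2 = (-1.12, -4.85);  n_2 = (-0.9744, +0.2250)
∠(n_0, n_2) = 153.65°
δ = |180° − 153.65°| = 26.35°
26.35° ≤ 2α = 66.05°  →  valid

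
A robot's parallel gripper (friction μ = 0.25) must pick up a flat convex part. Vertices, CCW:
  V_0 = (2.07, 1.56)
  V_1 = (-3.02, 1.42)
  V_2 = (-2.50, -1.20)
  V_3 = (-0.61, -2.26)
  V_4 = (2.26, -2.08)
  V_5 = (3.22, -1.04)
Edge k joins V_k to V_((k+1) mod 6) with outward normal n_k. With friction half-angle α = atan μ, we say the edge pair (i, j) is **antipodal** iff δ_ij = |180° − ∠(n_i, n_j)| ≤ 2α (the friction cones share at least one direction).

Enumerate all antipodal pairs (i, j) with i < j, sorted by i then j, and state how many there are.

α = atan 0.25 = 14.04°;  2α = 28.07°
n_0 = (-0.0275, +0.9996)
n_1 = (-0.9809, -0.1947)
n_2 = (-0.4892, -0.8722)
n_3 = (+0.0626, -0.9980)
n_4 = (+0.7348, -0.6783)
n_5 = (+0.9145, +0.4045)
  (0,1): δ = 80.35°  ·
  (0,2): δ = 30.86°  ·
  (0,3): δ = 2.01°  ✓
  (0,4): δ = 45.72°  ·
  (0,5): δ = 112.28°  ·
  (1,2): δ = 130.51°  ·
  (1,3): δ = 97.64°  ·
  (1,4): δ = 53.94°  ·
  (1,5): δ = 12.63°  ✓
  (2,3): δ = 147.13°  ·
  (2,4): δ = 103.42°  ·
  (2,5): δ = 36.85°  ·
  (3,4): δ = 136.30°  ·
  (3,5): δ = 69.73°  ·
  (4,5): δ = 113.43°  ·
antipodal pairs: 2

count = 2; pairs: (0,3), (1,5)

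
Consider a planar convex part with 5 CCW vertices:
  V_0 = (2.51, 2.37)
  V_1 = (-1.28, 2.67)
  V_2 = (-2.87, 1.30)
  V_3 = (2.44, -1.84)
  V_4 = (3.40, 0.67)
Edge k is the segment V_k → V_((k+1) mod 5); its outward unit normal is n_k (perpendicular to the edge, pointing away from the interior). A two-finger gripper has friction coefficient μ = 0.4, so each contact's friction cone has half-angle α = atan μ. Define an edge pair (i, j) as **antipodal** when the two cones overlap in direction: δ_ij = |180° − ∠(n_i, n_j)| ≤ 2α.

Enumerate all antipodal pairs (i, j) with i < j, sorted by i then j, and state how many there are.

α = atan 0.4 = 21.80°;  2α = 43.60°
n_0 = (+0.0789, +0.9969)
n_1 = (-0.6528, +0.7576)
n_2 = (-0.5090, -0.8608)
n_3 = (+0.9340, -0.3572)
n_4 = (+0.8859, +0.4638)
  (0,1): δ = 134.72°  ·
  (0,2): δ = 26.07°  ✓
  (0,3): δ = 73.60°  ·
  (0,4): δ = 122.16°  ·
  (1,2): δ = 71.35°  ·
  (1,3): δ = 28.32°  ✓
  (1,4): δ = 76.88°  ·
  (2,3): δ = 80.33°  ·
  (2,4): δ = 31.77°  ✓
  (3,4): δ = 131.44°  ·
antipodal pairs: 3

count = 3; pairs: (0,2), (1,3), (2,4)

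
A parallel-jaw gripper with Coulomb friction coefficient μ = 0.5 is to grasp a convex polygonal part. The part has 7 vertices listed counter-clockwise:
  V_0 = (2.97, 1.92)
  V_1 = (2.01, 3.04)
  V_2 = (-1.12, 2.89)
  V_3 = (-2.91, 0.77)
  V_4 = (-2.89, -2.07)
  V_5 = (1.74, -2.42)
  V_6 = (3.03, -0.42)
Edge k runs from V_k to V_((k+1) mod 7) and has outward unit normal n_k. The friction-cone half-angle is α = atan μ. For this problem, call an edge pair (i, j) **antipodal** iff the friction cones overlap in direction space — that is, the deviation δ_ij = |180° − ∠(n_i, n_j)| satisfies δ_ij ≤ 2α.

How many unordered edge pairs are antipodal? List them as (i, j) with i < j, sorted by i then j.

count = 7; pairs: (0,3), (0,4), (1,4), (2,5), (2,6), (3,5), (3,6)

α = atan 0.5 = 26.57°;  2α = 53.13°
n_0 = (+0.7593, +0.6508)
n_1 = (-0.0479, +0.9989)
n_2 = (-0.7641, +0.6451)
n_3 = (-1.0000, -0.0070)
n_4 = (-0.0754, -0.9972)
n_5 = (+0.8404, -0.5420)
n_6 = (+0.9997, +0.0256)
  (0,1): δ = 127.86°  ·
  (0,2): δ = 80.78°  ·
  (0,3): δ = 40.20°  ✓
  (0,4): δ = 45.08°  ✓
  (0,5): δ = 106.58°  ·
  (0,6): δ = 140.87°  ·
  (1,2): δ = 132.92°  ·
  (1,3): δ = 92.34°  ·
  (1,4): δ = 7.07°  ✓
  (1,5): δ = 54.43°  ·
  (1,6): δ = 88.73°  ·
  (2,3): δ = 139.42°  ·
  (2,4): δ = 54.15°  ·
  (2,5): δ = 7.35°  ✓
  (2,6): δ = 41.64°  ✓
  (3,4): δ = 94.73°  ·
  (3,5): δ = 33.23°  ✓
  (3,6): δ = 1.07°  ✓
  (4,5): δ = 118.50°  ·
  (4,6): δ = 84.21°  ·
  (5,6): δ = 145.71°  ·
antipodal pairs: 7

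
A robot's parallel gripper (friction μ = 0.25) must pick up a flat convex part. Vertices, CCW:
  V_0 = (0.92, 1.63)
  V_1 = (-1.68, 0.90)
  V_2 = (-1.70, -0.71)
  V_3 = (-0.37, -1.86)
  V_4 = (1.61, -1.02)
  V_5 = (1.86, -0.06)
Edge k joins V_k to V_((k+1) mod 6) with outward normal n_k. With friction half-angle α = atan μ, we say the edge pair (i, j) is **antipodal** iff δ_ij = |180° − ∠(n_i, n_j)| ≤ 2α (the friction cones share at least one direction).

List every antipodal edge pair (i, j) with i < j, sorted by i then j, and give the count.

count = 3; pairs: (0,3), (1,4), (2,5)

α = atan 0.25 = 14.04°;  2α = 28.07°
n_0 = (-0.2703, +0.9628)
n_1 = (-0.9999, +0.0124)
n_2 = (-0.6541, -0.7564)
n_3 = (+0.3905, -0.9206)
n_4 = (+0.9677, -0.2520)
n_5 = (+0.8739, +0.4861)
  (0,1): δ = 106.39°  ·
  (0,2): δ = 56.53°  ·
  (0,3): δ = 7.31°  ✓
  (0,4): δ = 59.72°  ·
  (0,5): δ = 103.40°  ·
  (1,2): δ = 130.14°  ·
  (1,3): δ = 66.30°  ·
  (1,4): δ = 13.88°  ✓
  (1,5): δ = 29.80°  ·
  (2,3): δ = 116.16°  ·
  (2,4): δ = 63.75°  ·
  (2,5): δ = 20.07°  ✓
  (3,4): δ = 127.59°  ·
  (3,5): δ = 83.91°  ·
  (4,5): δ = 136.32°  ·
antipodal pairs: 3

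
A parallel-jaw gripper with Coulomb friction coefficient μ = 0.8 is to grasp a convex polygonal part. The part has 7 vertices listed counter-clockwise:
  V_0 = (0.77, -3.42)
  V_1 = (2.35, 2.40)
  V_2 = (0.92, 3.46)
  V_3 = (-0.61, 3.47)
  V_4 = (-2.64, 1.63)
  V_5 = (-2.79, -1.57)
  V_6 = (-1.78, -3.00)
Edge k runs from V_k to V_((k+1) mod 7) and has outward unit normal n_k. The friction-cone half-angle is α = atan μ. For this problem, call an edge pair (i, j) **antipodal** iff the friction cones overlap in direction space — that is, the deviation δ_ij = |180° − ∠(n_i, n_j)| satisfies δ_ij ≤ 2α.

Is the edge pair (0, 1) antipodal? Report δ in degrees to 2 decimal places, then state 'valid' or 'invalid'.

δ = 111.36°, invalid

α = atan 0.8 = 38.66°;  2α = 77.32°
edge 0: e_0 = (+1.58, +5.82);  n_0 = (+0.9651, -0.2620)
edge 1: e_1 = (-1.43, +1.06);  n_1 = (+0.5955, +0.8034)
∠(n_0, n_1) = 68.64°
δ = |180° − 68.64°| = 111.36°
111.36° > 2α = 77.32°  →  invalid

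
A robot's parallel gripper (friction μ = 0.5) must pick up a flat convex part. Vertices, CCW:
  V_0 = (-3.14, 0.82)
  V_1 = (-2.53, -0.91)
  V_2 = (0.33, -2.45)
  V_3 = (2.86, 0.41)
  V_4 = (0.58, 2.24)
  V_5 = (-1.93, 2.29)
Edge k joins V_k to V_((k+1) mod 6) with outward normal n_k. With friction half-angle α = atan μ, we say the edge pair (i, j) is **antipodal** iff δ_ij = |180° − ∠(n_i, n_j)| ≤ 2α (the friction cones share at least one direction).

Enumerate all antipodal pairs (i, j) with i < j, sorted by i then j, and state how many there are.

α = atan 0.5 = 26.57°;  2α = 53.13°
n_0 = (-0.9431, -0.3325)
n_1 = (-0.4741, -0.8805)
n_2 = (+0.7490, -0.6626)
n_3 = (+0.6259, +0.7799)
n_4 = (+0.0199, +0.9998)
n_5 = (-0.7721, +0.6355)
  (0,1): δ = 137.72°  ·
  (0,2): δ = 60.92°  ·
  (0,3): δ = 31.83°  ✓
  (0,4): δ = 69.44°  ·
  (0,5): δ = 121.12°  ·
  (1,2): δ = 103.20°  ·
  (1,3): δ = 10.45°  ✓
  (1,4): δ = 27.16°  ✓
  (1,5): δ = 78.84°  ·
  (2,3): δ = 87.26°  ·
  (2,4): δ = 49.64°  ✓
  (2,5): δ = 2.04°  ✓
  (3,4): δ = 142.39°  ·
  (3,5): δ = 90.71°  ·
  (4,5): δ = 128.32°  ·
antipodal pairs: 5

count = 5; pairs: (0,3), (1,3), (1,4), (2,4), (2,5)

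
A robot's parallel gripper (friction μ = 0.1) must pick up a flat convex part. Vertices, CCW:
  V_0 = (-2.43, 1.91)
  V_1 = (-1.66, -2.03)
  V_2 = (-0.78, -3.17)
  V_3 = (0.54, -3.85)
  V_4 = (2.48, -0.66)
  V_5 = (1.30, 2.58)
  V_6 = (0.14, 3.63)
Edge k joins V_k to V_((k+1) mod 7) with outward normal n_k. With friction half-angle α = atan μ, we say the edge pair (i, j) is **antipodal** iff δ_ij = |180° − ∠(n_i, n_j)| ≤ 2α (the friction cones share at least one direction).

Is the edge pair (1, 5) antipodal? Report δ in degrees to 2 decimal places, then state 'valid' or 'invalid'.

α = atan 0.1 = 5.71°;  2α = 11.42°
edge 1: e_1 = (+0.88, -1.14);  n_1 = (-0.7916, -0.6111)
edge 5: e_5 = (-1.16, +1.05);  n_5 = (+0.6711, +0.7414)
∠(n_1, n_5) = 169.82°
δ = |180° − 169.82°| = 10.18°
10.18° ≤ 2α = 11.42°  →  valid

δ = 10.18°, valid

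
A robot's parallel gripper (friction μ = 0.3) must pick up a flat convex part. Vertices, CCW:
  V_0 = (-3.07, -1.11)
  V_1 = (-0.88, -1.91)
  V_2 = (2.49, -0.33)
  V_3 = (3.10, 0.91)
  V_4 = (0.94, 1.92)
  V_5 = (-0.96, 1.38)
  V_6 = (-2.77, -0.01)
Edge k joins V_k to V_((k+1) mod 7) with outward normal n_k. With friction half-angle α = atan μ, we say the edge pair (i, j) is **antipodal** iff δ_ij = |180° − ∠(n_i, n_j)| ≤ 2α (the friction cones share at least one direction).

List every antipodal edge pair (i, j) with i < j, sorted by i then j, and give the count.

α = atan 0.3 = 16.70°;  2α = 33.40°
n_0 = (-0.3431, -0.9393)
n_1 = (+0.4245, -0.9054)
n_2 = (+0.8973, -0.4414)
n_3 = (+0.4236, +0.9059)
n_4 = (-0.2734, +0.9619)
n_5 = (-0.6091, +0.7931)
n_6 = (-0.9648, +0.2631)
  (0,1): δ = 134.81°  ·
  (0,2): δ = 96.13°  ·
  (0,3): δ = 4.99°  ✓
  (0,4): δ = 35.93°  ·
  (0,5): δ = 57.59°  ·
  (0,6): δ = 94.81°  ·
  (1,2): δ = 141.31°  ·
  (1,3): δ = 50.18°  ·
  (1,4): δ = 9.25°  ✓
  (1,5): δ = 12.40°  ✓
  (1,6): δ = 49.63°  ·
  (2,3): δ = 88.87°  ·
  (2,4): δ = 47.94°  ·
  (2,5): δ = 26.28°  ✓
  (2,6): δ = 10.94°  ✓
  (3,4): δ = 139.07°  ·
  (3,5): δ = 117.42°  ·
  (3,6): δ = 80.19°  ·
  (4,5): δ = 158.34°  ·
  (4,6): δ = 121.12°  ·
  (5,6): δ = 142.78°  ·
antipodal pairs: 5

count = 5; pairs: (0,3), (1,4), (1,5), (2,5), (2,6)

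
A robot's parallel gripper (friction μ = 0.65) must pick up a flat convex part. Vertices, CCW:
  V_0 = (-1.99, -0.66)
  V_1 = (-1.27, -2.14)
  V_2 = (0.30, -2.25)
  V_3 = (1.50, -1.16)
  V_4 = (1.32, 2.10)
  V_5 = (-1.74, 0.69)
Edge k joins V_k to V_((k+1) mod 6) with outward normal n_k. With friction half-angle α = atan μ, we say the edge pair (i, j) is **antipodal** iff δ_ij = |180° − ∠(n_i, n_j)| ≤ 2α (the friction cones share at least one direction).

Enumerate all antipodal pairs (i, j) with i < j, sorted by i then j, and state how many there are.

count = 5; pairs: (0,3), (1,4), (2,4), (2,5), (3,5)

α = atan 0.65 = 33.02°;  2α = 66.05°
n_0 = (-0.8992, -0.4375)
n_1 = (-0.0699, -0.9976)
n_2 = (+0.6724, -0.7402)
n_3 = (+0.9985, +0.0551)
n_4 = (-0.4185, +0.9082)
n_5 = (-0.9833, +0.1821)
  (0,1): δ = 119.95°  ·
  (0,2): δ = 73.69°  ·
  (0,3): δ = 22.78°  ✓
  (0,4): δ = 88.80°  ·
  (0,5): δ = 143.57°  ·
  (1,2): δ = 133.74°  ·
  (1,3): δ = 82.83°  ·
  (1,4): δ = 28.75°  ✓
  (1,5): δ = 83.52°  ·
  (2,3): δ = 129.09°  ·
  (2,4): δ = 17.51°  ✓
  (2,5): δ = 37.26°  ✓
  (3,4): δ = 68.42°  ·
  (3,5): δ = 13.65°  ✓
  (4,5): δ = 125.23°  ·
antipodal pairs: 5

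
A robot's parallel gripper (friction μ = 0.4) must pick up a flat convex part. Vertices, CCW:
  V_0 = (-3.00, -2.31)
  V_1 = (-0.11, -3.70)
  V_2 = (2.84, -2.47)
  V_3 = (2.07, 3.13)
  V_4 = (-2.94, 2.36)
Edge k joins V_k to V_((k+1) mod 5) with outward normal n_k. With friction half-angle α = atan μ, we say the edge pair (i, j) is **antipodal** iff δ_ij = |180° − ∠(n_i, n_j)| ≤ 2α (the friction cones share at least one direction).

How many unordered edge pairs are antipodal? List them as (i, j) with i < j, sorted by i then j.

α = atan 0.4 = 21.80°;  2α = 43.60°
n_0 = (-0.4334, -0.9012)
n_1 = (+0.3848, -0.9230)
n_2 = (+0.9907, +0.1362)
n_3 = (-0.1519, +0.9884)
n_4 = (-0.9999, +0.0128)
  (0,1): δ = 131.68°  ·
  (0,2): δ = 56.48°  ·
  (0,3): δ = 34.42°  ✓
  (0,4): δ = 114.95°  ·
  (1,2): δ = 104.80°  ·
  (1,3): δ = 13.90°  ✓
  (1,4): δ = 66.63°  ·
  (2,3): δ = 89.09°  ·
  (2,4): δ = 8.57°  ✓
  (3,4): δ = 99.47°  ·
antipodal pairs: 3

count = 3; pairs: (0,3), (1,3), (2,4)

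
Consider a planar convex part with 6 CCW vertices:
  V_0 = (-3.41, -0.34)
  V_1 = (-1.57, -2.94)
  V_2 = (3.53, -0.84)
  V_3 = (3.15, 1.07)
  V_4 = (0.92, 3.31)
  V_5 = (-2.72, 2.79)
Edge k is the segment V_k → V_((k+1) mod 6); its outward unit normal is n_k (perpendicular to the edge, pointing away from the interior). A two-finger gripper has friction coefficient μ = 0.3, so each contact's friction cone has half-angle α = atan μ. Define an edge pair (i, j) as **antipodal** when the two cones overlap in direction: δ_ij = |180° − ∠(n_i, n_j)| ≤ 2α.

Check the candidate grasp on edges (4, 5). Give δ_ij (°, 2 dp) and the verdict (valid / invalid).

α = atan 0.3 = 16.70°;  2α = 33.40°
edge 4: e_4 = (-3.64, -0.52);  n_4 = (-0.1414, +0.9899)
edge 5: e_5 = (-0.69, -3.13);  n_5 = (-0.9766, +0.2153)
∠(n_4, n_5) = 69.44°
δ = |180° − 69.44°| = 110.56°
110.56° > 2α = 33.40°  →  invalid

δ = 110.56°, invalid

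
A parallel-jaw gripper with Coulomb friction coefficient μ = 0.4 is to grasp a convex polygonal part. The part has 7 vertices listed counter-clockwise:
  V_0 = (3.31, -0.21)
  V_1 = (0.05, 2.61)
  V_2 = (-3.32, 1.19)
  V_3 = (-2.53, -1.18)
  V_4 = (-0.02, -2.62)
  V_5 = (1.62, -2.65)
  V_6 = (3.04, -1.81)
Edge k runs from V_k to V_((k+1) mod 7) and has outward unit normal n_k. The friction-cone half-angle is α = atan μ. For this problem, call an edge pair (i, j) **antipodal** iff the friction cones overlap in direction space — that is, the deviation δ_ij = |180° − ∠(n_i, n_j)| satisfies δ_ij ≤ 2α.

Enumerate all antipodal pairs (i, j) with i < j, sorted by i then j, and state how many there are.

α = atan 0.4 = 21.80°;  2α = 43.60°
n_0 = (+0.6542, +0.7563)
n_1 = (-0.3883, +0.9215)
n_2 = (-0.9487, -0.3162)
n_3 = (-0.4976, -0.8674)
n_4 = (-0.0183, -0.9998)
n_5 = (+0.5091, -0.8607)
n_6 = (+0.9861, -0.1664)
  (0,1): δ = 116.29°  ·
  (0,2): δ = 30.70°  ✓
  (0,3): δ = 11.02°  ✓
  (0,4): δ = 39.81°  ✓
  (0,5): δ = 71.47°  ·
  (0,6): δ = 121.28°  ·
  (1,2): δ = 94.41°  ·
  (1,3): δ = 52.69°  ·
  (1,4): δ = 23.90°  ✓
  (1,5): δ = 7.76°  ✓
  (1,6): δ = 57.57°  ·
  (2,3): δ = 138.28°  ·
  (2,4): δ = 109.48°  ·
  (2,5): δ = 77.83°  ·
  (2,6): δ = 28.01°  ✓
  (3,4): δ = 151.20°  ·
  (3,5): δ = 119.55°  ·
  (3,6): δ = 69.74°  ·
  (4,5): δ = 148.35°  ·
  (4,6): δ = 98.53°  ·
  (5,6): δ = 130.18°  ·
antipodal pairs: 6

count = 6; pairs: (0,2), (0,3), (0,4), (1,4), (1,5), (2,6)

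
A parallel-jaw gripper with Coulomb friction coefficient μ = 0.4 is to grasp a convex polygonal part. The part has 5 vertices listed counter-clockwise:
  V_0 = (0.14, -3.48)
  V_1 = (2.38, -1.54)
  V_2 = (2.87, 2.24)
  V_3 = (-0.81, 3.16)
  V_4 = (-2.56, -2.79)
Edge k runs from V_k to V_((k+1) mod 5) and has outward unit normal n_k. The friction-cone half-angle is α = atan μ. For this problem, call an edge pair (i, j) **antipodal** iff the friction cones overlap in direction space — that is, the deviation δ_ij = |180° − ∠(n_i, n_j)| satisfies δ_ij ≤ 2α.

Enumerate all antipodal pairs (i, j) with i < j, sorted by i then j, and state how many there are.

count = 3; pairs: (0,3), (1,3), (2,4)

α = atan 0.4 = 21.80°;  2α = 43.60°
n_0 = (+0.6547, -0.7559)
n_1 = (+0.9917, -0.1286)
n_2 = (+0.2425, +0.9701)
n_3 = (-0.9594, +0.2822)
n_4 = (-0.2476, -0.9689)
  (0,1): δ = 138.28°  ·
  (0,2): δ = 54.93°  ·
  (0,3): δ = 32.72°  ✓
  (0,4): δ = 124.77°  ·
  (1,2): δ = 96.65°  ·
  (1,3): δ = 9.00°  ✓
  (1,4): δ = 83.05°  ·
  (2,3): δ = 92.35°  ·
  (2,4): δ = 0.30°  ✓
  (3,4): δ = 87.95°  ·
antipodal pairs: 3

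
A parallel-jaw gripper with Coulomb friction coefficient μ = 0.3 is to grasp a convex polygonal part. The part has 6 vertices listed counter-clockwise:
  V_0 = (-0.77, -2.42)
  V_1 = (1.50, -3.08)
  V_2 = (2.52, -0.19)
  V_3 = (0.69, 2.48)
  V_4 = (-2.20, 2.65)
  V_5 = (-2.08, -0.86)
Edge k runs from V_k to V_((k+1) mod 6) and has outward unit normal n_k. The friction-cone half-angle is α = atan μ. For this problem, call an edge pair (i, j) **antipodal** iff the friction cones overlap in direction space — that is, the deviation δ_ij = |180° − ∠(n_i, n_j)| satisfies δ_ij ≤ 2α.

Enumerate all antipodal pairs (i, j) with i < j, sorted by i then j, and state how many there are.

α = atan 0.3 = 16.70°;  2α = 33.40°
n_0 = (-0.2792, -0.9602)
n_1 = (+0.9430, -0.3328)
n_2 = (+0.8249, +0.5653)
n_3 = (+0.0587, +0.9983)
n_4 = (-0.9994, -0.0342)
n_5 = (-0.7658, -0.6431)
  (0,1): δ = 93.23°  ·
  (0,2): δ = 39.36°  ·
  (0,3): δ = 12.85°  ✓
  (0,4): δ = 108.17°  ·
  (0,5): δ = 146.23°  ·
  (1,2): δ = 126.13°  ·
  (1,3): δ = 73.93°  ·
  (1,4): δ = 21.40°  ✓
  (1,5): δ = 59.46°  ·
  (2,3): δ = 127.79°  ·
  (2,4): δ = 32.47°  ✓
  (2,5): δ = 5.60°  ✓
  (3,4): δ = 84.68°  ·
  (3,5): δ = 46.61°  ·
  (4,5): δ = 141.94°  ·
antipodal pairs: 4

count = 4; pairs: (0,3), (1,4), (2,4), (2,5)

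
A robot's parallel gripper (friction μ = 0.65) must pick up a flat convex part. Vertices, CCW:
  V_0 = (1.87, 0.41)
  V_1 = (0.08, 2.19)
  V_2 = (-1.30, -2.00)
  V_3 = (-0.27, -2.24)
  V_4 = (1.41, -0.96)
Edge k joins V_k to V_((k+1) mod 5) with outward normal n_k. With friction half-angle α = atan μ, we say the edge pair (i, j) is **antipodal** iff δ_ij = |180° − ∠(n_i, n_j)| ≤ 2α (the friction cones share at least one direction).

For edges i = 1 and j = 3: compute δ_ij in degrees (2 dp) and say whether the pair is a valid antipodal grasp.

α = atan 0.65 = 33.02°;  2α = 66.05°
edge 1: e_1 = (-1.38, -4.19);  n_1 = (-0.9498, +0.3128)
edge 3: e_3 = (+1.68, +1.28);  n_3 = (+0.6060, -0.7954)
∠(n_1, n_3) = 145.53°
δ = |180° − 145.53°| = 34.47°
34.47° ≤ 2α = 66.05°  →  valid

δ = 34.47°, valid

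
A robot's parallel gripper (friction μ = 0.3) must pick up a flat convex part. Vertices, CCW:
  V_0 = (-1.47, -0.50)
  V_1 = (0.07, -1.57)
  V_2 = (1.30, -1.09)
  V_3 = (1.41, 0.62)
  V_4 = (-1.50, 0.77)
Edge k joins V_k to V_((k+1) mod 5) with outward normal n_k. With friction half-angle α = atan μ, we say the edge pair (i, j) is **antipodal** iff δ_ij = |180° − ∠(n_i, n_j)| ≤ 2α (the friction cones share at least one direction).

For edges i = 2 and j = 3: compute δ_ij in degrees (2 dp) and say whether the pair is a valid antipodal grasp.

α = atan 0.3 = 16.70°;  2α = 33.40°
edge 2: e_2 = (+0.11, +1.71);  n_2 = (+0.9979, -0.0642)
edge 3: e_3 = (-2.91, +0.15);  n_3 = (+0.0515, +0.9987)
∠(n_2, n_3) = 90.73°
δ = |180° − 90.73°| = 89.27°
89.27° > 2α = 33.40°  →  invalid

δ = 89.27°, invalid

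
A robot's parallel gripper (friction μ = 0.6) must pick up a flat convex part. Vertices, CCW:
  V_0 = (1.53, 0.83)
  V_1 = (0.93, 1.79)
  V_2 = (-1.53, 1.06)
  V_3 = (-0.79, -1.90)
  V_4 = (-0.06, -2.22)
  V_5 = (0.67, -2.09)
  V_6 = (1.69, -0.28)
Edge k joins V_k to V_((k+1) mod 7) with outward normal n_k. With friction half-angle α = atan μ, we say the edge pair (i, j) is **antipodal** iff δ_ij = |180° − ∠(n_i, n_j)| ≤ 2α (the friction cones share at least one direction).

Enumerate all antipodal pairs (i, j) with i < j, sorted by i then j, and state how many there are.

α = atan 0.6 = 30.96°;  2α = 61.93°
n_0 = (+0.8480, +0.5300)
n_1 = (-0.2845, +0.9587)
n_2 = (-0.9701, -0.2425)
n_3 = (-0.4015, -0.9159)
n_4 = (+0.1753, -0.9845)
n_5 = (+0.8712, -0.4909)
n_6 = (+0.9898, +0.1427)
  (0,1): δ = 105.48°  ·
  (0,2): δ = 17.97°  ✓
  (0,3): δ = 34.32°  ✓
  (0,4): δ = 68.09°  ·
  (0,5): δ = 118.59°  ·
  (0,6): δ = 156.20°  ·
  (1,2): δ = 92.49°  ·
  (1,3): δ = 40.20°  ✓
  (1,4): δ = 6.43°  ✓
  (1,5): δ = 44.07°  ✓
  (1,6): δ = 81.67°  ·
  (2,3): δ = 127.71°  ·
  (2,4): δ = 93.94°  ·
  (2,5): δ = 43.44°  ✓
  (2,6): δ = 5.83°  ✓
  (3,4): δ = 146.23°  ·
  (3,5): δ = 95.73°  ·
  (3,6): δ = 58.13°  ✓
  (4,5): δ = 129.50°  ·
  (4,6): δ = 91.90°  ·
  (5,6): δ = 142.39°  ·
antipodal pairs: 8

count = 8; pairs: (0,2), (0,3), (1,3), (1,4), (1,5), (2,5), (2,6), (3,6)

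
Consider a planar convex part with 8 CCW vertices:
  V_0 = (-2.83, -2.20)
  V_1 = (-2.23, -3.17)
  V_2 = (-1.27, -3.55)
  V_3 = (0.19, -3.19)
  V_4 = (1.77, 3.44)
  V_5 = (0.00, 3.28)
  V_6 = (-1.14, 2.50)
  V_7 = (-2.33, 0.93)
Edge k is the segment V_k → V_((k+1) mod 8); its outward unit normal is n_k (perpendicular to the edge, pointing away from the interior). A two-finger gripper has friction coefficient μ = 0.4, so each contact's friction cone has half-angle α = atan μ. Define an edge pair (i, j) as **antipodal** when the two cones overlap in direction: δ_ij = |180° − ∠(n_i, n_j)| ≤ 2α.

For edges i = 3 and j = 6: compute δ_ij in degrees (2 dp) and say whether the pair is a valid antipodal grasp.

δ = 23.76°, valid

α = atan 0.4 = 21.80°;  2α = 43.60°
edge 3: e_3 = (+1.58, +6.63);  n_3 = (+0.9728, -0.2318)
edge 6: e_6 = (-1.19, -1.57);  n_6 = (-0.7969, +0.6041)
∠(n_3, n_6) = 156.24°
δ = |180° − 156.24°| = 23.76°
23.76° ≤ 2α = 43.60°  →  valid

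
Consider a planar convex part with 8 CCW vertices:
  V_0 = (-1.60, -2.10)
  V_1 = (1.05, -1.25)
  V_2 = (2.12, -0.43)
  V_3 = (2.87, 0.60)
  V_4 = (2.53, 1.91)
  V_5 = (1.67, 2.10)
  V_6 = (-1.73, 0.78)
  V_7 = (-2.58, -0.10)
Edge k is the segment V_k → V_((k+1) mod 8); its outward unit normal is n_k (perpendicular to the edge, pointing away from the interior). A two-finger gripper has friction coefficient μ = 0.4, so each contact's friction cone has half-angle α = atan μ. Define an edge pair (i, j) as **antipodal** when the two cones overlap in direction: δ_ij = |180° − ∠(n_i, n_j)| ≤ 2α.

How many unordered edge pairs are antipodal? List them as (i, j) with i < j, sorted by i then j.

count = 8; pairs: (0,4), (0,5), (0,6), (1,5), (1,6), (2,5), (2,6), (3,7)

α = atan 0.4 = 21.80°;  2α = 43.60°
n_0 = (+0.3054, -0.9522)
n_1 = (+0.6083, -0.7937)
n_2 = (+0.8084, -0.5886)
n_3 = (+0.9679, +0.2512)
n_4 = (+0.2157, +0.9765)
n_5 = (-0.3619, +0.9322)
n_6 = (-0.7193, +0.6947)
n_7 = (-0.8980, -0.4400)
  (0,1): δ = 160.32°  ·
  (0,2): δ = 143.84°  ·
  (0,3): δ = 93.23°  ·
  (0,4): δ = 30.24°  ✓
  (0,5): δ = 3.43°  ✓
  (0,6): δ = 28.21°  ✓
  (0,7): δ = 98.32°  ·
  (1,2): δ = 163.53°  ·
  (1,3): δ = 112.92°  ·
  (1,4): δ = 49.92°  ·
  (1,5): δ = 16.25°  ✓
  (1,6): δ = 8.53°  ✓
  (1,7): δ = 78.64°  ·
  (2,3): δ = 129.39°  ·
  (2,4): δ = 66.40°  ·
  (2,5): δ = 32.72°  ✓
  (2,6): δ = 7.95°  ✓
  (2,7): δ = 62.17°  ·
  (3,4): δ = 117.01°  ·
  (3,5): δ = 83.33°  ·
  (3,6): δ = 58.56°  ·
  (3,7): δ = 11.56°  ✓
  (4,5): δ = 146.32°  ·
  (4,6): δ = 121.55°  ·
  (4,7): δ = 51.44°  ·
  (5,6): δ = 155.22°  ·
  (5,7): δ = 85.11°  ·
  (6,7): δ = 109.89°  ·
antipodal pairs: 8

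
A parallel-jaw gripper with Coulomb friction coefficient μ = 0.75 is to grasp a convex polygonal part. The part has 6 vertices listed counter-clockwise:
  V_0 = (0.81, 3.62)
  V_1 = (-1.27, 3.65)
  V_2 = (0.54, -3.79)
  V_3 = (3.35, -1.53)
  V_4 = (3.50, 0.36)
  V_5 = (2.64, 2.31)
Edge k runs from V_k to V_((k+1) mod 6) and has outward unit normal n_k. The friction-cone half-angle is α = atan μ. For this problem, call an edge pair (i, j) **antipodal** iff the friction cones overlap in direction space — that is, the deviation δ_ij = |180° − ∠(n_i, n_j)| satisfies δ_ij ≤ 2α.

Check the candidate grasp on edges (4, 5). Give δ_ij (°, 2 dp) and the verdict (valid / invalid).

α = atan 0.75 = 36.87°;  2α = 73.74°
edge 4: e_4 = (-0.86, +1.95);  n_4 = (+0.9150, +0.4035)
edge 5: e_5 = (-1.83, +1.31);  n_5 = (+0.5821, +0.8131)
∠(n_4, n_5) = 30.60°
δ = |180° − 30.60°| = 149.40°
149.40° > 2α = 73.74°  →  invalid

δ = 149.40°, invalid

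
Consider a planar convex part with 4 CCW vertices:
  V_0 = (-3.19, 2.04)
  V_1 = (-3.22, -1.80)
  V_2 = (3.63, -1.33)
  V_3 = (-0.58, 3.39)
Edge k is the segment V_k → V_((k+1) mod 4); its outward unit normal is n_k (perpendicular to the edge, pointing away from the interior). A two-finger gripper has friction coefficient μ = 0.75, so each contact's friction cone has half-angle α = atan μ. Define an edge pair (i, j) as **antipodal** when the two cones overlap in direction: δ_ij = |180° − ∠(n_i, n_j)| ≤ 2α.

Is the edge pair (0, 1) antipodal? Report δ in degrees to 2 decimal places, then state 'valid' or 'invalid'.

α = atan 0.75 = 36.87°;  2α = 73.74°
edge 0: e_0 = (-0.03, -3.84);  n_0 = (-1.0000, +0.0078)
edge 1: e_1 = (+6.85, +0.47);  n_1 = (+0.0685, -0.9977)
∠(n_0, n_1) = 94.37°
δ = |180° − 94.37°| = 85.63°
85.63° > 2α = 73.74°  →  invalid

δ = 85.63°, invalid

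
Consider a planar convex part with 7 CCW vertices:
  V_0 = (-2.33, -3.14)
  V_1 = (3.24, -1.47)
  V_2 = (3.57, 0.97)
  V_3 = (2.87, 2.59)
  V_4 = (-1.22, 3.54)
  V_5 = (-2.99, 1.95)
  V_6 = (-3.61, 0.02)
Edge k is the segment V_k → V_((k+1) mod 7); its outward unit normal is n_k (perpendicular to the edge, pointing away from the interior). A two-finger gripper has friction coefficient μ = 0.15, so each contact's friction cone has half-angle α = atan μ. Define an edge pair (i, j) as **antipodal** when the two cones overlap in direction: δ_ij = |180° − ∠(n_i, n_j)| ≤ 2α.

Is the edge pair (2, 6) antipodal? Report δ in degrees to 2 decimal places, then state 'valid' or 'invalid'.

δ = 1.32°, valid

α = atan 0.15 = 8.53°;  2α = 17.06°
edge 2: e_2 = (-0.70, +1.62);  n_2 = (+0.9180, +0.3967)
edge 6: e_6 = (+1.28, -3.16);  n_6 = (-0.9268, -0.3754)
∠(n_2, n_6) = 178.68°
δ = |180° − 178.68°| = 1.32°
1.32° ≤ 2α = 17.06°  →  valid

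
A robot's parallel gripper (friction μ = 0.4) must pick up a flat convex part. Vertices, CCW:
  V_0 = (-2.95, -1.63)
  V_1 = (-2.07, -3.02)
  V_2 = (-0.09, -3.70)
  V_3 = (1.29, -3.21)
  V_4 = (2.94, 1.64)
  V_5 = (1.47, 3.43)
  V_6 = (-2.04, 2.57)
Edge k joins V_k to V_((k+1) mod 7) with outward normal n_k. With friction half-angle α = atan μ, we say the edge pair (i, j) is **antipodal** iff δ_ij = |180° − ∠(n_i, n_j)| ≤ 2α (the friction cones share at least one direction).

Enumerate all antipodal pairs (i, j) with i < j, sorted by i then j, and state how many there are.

count = 5; pairs: (0,4), (1,4), (1,5), (2,5), (3,6)

α = atan 0.4 = 21.80°;  2α = 43.60°
n_0 = (-0.8449, -0.5349)
n_1 = (-0.3248, -0.9458)
n_2 = (+0.3346, -0.9424)
n_3 = (+0.9467, -0.3221)
n_4 = (+0.7728, +0.6346)
n_5 = (-0.2380, +0.9713)
n_6 = (-0.9773, +0.2118)
  (0,1): δ = 141.29°  ·
  (0,2): δ = 102.79°  ·
  (0,3): δ = 51.13°  ·
  (0,4): δ = 7.06°  ✓
  (0,5): δ = 71.43°  ·
  (0,6): δ = 135.44°  ·
  (1,2): δ = 141.50°  ·
  (1,3): δ = 89.83°  ·
  (1,4): δ = 31.65°  ✓
  (1,5): δ = 32.72°  ✓
  (1,6): δ = 96.73°  ·
  (2,3): δ = 128.34°  ·
  (2,4): δ = 70.15°  ·
  (2,5): δ = 5.78°  ✓
  (2,6): δ = 58.23°  ·
  (3,4): δ = 121.82°  ·
  (3,5): δ = 57.44°  ·
  (3,6): δ = 6.56°  ✓
  (4,5): δ = 115.63°  ·
  (4,6): δ = 51.62°  ·
  (5,6): δ = 115.99°  ·
antipodal pairs: 5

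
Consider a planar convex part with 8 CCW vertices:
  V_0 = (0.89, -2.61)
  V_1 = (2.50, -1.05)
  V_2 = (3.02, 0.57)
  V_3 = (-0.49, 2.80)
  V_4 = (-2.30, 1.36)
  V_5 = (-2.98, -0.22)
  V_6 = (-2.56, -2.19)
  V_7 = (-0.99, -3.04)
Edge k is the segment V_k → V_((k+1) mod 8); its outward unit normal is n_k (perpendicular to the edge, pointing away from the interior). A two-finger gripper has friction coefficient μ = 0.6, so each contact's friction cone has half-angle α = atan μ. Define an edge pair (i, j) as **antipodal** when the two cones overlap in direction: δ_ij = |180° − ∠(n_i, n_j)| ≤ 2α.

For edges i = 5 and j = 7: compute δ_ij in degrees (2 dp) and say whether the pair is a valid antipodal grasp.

α = atan 0.6 = 30.96°;  2α = 61.93°
edge 5: e_5 = (+0.42, -1.97);  n_5 = (-0.9780, -0.2085)
edge 7: e_7 = (+1.88, +0.43);  n_7 = (+0.2230, -0.9748)
∠(n_5, n_7) = 90.85°
δ = |180° − 90.85°| = 89.15°
89.15° > 2α = 61.93°  →  invalid

δ = 89.15°, invalid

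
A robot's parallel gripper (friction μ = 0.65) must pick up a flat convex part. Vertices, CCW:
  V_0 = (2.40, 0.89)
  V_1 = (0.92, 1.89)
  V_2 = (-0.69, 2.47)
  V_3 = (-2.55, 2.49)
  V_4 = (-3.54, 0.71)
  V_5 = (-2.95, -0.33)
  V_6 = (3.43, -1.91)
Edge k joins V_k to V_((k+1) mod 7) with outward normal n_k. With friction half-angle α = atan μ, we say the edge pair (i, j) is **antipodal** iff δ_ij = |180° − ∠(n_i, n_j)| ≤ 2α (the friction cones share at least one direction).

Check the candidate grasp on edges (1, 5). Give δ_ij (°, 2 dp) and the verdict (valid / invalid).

α = atan 0.65 = 33.02°;  2α = 66.05°
edge 1: e_1 = (-1.61, +0.58);  n_1 = (+0.3389, +0.9408)
edge 5: e_5 = (+6.38, -1.58);  n_5 = (-0.2404, -0.9707)
∠(n_1, n_5) = 174.10°
δ = |180° − 174.10°| = 5.90°
5.90° ≤ 2α = 66.05°  →  valid

δ = 5.90°, valid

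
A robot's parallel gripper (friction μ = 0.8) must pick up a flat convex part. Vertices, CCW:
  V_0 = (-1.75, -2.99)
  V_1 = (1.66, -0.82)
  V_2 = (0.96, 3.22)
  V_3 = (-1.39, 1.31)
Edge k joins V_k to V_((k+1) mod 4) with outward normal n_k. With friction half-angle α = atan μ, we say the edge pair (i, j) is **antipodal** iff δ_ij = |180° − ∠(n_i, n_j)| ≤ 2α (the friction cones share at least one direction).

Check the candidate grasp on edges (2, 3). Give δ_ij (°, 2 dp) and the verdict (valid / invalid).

δ = 133.89°, invalid

α = atan 0.8 = 38.66°;  2α = 77.32°
edge 2: e_2 = (-2.35, -1.91);  n_2 = (-0.6307, +0.7760)
edge 3: e_3 = (-0.36, -4.30);  n_3 = (-0.9965, +0.0834)
∠(n_2, n_3) = 46.11°
δ = |180° − 46.11°| = 133.89°
133.89° > 2α = 77.32°  →  invalid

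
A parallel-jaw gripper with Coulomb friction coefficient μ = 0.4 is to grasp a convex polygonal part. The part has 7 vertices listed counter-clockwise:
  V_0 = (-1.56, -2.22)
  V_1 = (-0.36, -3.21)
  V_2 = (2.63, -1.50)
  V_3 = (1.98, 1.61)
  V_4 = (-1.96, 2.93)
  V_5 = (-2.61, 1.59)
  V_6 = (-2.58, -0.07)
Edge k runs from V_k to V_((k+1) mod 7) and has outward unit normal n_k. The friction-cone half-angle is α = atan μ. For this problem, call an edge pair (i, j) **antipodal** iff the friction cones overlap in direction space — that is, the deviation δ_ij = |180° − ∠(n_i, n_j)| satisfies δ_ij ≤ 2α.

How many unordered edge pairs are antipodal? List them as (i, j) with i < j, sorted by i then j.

count = 6; pairs: (0,2), (0,3), (1,4), (2,4), (2,5), (2,6)

α = atan 0.4 = 21.80°;  2α = 43.60°
n_0 = (-0.6364, -0.7714)
n_1 = (+0.4965, -0.8681)
n_2 = (+0.9788, +0.2046)
n_3 = (+0.3177, +0.9482)
n_4 = (-0.8997, +0.4364)
n_5 = (-0.9998, -0.0181)
n_6 = (-0.9035, -0.4286)
  (0,1): δ = 110.71°  ·
  (0,2): δ = 38.67°  ✓
  (0,3): δ = 21.00°  ✓
  (0,4): δ = 103.65°  ·
  (0,5): δ = 130.56°  ·
  (0,6): δ = 154.90°  ·
  (1,2): δ = 107.96°  ·
  (1,3): δ = 48.29°  ·
  (1,4): δ = 34.36°  ✓
  (1,5): δ = 61.27°  ·
  (1,6): δ = 85.62°  ·
  (2,3): δ = 120.33°  ·
  (2,4): δ = 37.68°  ✓
  (2,5): δ = 10.77°  ✓
  (2,6): δ = 13.58°  ✓
  (3,4): δ = 97.35°  ·
  (3,5): δ = 70.44°  ·
  (3,6): δ = 46.10°  ·
  (4,5): δ = 153.09°  ·
  (4,6): δ = 128.74°  ·
  (5,6): δ = 155.65°  ·
antipodal pairs: 6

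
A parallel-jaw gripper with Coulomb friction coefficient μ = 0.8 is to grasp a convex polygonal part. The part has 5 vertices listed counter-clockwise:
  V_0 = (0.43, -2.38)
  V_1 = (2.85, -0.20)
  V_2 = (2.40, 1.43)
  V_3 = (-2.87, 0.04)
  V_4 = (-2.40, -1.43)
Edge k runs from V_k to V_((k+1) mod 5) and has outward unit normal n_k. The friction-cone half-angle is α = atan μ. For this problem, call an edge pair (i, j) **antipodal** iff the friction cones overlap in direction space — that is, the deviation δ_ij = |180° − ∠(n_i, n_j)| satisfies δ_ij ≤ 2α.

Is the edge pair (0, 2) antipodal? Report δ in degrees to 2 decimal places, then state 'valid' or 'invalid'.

α = atan 0.8 = 38.66°;  2α = 77.32°
edge 0: e_0 = (+2.42, +2.18);  n_0 = (+0.6693, -0.7430)
edge 2: e_2 = (-5.27, -1.39);  n_2 = (-0.2550, +0.9669)
∠(n_0, n_2) = 152.76°
δ = |180° − 152.76°| = 27.24°
27.24° ≤ 2α = 77.32°  →  valid

δ = 27.24°, valid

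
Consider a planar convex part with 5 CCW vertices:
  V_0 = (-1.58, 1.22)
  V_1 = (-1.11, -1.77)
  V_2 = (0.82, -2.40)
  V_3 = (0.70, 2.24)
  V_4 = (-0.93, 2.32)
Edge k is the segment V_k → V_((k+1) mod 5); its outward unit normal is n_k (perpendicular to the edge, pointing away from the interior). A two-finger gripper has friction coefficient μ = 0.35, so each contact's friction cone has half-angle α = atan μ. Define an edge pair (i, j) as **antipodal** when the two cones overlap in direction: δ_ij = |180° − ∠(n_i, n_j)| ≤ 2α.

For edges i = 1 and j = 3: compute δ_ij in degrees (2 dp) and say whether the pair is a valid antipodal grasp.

δ = 15.27°, valid

α = atan 0.35 = 19.29°;  2α = 38.58°
edge 1: e_1 = (+1.93, -0.63);  n_1 = (-0.3103, -0.9506)
edge 3: e_3 = (-1.63, +0.08);  n_3 = (+0.0490, +0.9988)
∠(n_1, n_3) = 164.73°
δ = |180° − 164.73°| = 15.27°
15.27° ≤ 2α = 38.58°  →  valid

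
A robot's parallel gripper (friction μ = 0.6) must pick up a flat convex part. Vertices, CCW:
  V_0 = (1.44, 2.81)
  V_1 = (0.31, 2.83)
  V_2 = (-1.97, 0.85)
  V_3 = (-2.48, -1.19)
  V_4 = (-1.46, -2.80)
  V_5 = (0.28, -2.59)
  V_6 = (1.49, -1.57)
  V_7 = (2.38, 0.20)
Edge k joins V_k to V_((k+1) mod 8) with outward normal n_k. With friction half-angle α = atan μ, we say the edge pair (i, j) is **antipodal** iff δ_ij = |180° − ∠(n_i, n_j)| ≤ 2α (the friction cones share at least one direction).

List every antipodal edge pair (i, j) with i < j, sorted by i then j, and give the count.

α = atan 0.6 = 30.96°;  2α = 61.93°
n_0 = (+0.0177, +0.9998)
n_1 = (-0.6557, +0.7550)
n_2 = (-0.9701, +0.2425)
n_3 = (-0.8447, -0.5352)
n_4 = (+0.1198, -0.9928)
n_5 = (+0.6445, -0.7646)
n_6 = (+0.8934, -0.4492)
n_7 = (+0.9408, +0.3388)
  (0,1): δ = 138.01°  ·
  (0,2): δ = 103.02°  ·
  (0,3): δ = 56.63°  ✓
  (0,4): δ = 7.90°  ✓
  (0,5): δ = 41.14°  ✓
  (0,6): δ = 64.32°  ·
  (0,7): δ = 110.82°  ·
  (1,2): δ = 145.01°  ·
  (1,3): δ = 98.62°  ·
  (1,4): δ = 34.09°  ✓
  (1,5): δ = 0.84°  ✓
  (1,6): δ = 22.33°  ✓
  (1,7): δ = 68.83°  ·
  (2,3): δ = 133.61°  ·
  (2,4): δ = 69.08°  ·
  (2,5): δ = 35.83°  ✓
  (2,6): δ = 12.66°  ✓
  (2,7): δ = 33.84°  ✓
  (3,4): δ = 115.47°  ·
  (3,5): δ = 82.23°  ·
  (3,6): δ = 59.05°  ✓
  (3,7): δ = 12.55°  ✓
  (4,5): δ = 146.75°  ·
  (4,6): δ = 123.58°  ·
  (4,7): δ = 77.08°  ·
  (5,6): δ = 156.82°  ·
  (5,7): δ = 110.32°  ·
  (6,7): δ = 133.50°  ·
antipodal pairs: 11

count = 11; pairs: (0,3), (0,4), (0,5), (1,4), (1,5), (1,6), (2,5), (2,6), (2,7), (3,6), (3,7)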